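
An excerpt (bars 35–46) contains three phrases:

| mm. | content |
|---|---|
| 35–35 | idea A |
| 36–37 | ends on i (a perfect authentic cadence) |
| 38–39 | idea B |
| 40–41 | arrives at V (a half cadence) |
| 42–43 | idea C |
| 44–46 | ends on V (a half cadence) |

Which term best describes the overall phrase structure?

phrase group

The final phrase closes with a half cadence, which is not stronger than the preceding half cadence; the 3 phrases lack an overall antecedent–consequent design and so form a phrase group.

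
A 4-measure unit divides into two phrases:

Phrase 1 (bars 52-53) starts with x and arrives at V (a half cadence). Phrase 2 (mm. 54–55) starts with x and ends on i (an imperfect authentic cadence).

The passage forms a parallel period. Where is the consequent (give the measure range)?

measures 54–55

The antecedent is the phrase ending with the weaker cadence (half cadence, phrase 1) and the consequent the one ending more conclusively (imperfect authentic cadence, phrase 2); the consequent is measures 54-55.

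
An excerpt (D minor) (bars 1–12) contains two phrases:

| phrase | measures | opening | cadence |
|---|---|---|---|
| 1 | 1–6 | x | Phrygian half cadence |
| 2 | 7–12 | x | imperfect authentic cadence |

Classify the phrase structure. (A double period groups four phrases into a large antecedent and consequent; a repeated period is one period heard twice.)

parallel period

Phrase 1 ends with a Phrygian half cadence (weaker) and phrase 2 with an imperfect authentic cadence (stronger): antecedent + consequent = a period.
The two phrases open with the same material (x / x), so the period is parallel.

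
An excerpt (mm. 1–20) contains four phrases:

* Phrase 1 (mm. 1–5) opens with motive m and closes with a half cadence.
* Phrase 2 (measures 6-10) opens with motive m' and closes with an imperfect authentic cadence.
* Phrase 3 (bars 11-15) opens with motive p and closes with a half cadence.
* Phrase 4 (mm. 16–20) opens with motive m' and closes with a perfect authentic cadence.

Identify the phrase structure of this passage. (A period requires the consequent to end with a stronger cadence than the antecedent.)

Four phrases in two halves: the first half (mm. 1-10) ends with an imperfect authentic cadence, the second (mm. 11–20) with a perfect authentic cadence — a large antecedent–consequent pair, i.e. a double period.
Phrase 3 begins with different material from phrase 1, making it contrasting.

contrasting double period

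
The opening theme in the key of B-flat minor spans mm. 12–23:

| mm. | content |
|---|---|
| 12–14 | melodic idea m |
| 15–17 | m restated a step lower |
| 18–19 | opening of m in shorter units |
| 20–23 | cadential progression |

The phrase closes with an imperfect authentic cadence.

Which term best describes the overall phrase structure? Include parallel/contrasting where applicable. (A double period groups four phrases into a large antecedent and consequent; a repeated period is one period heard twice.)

sentence

Basic idea (mm. 12–14) + its repetition (mm. 15–17) form the presentation; fragmentation and cadence (measures 18–23) form the continuation — the 12-bar whole is a sentence.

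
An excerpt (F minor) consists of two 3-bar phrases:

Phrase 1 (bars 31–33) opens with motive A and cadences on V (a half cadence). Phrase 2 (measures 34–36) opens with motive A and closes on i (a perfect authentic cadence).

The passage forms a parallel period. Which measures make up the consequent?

The phrase ending with the weaker cadence (half cadence) is the antecedent; the one ending more conclusively (perfect authentic cadence) is the consequent. The consequent is measures 34–36.

measures 34–36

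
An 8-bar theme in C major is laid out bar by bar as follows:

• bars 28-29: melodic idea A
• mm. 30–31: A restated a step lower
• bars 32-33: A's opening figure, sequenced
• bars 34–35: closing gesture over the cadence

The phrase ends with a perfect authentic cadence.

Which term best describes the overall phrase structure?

Basic idea (measures 28-29) + its repetition (mm. 30-31) form the presentation; fragmentation and cadence (mm. 32–35) form the continuation — the 8-bar whole is a sentence.

sentence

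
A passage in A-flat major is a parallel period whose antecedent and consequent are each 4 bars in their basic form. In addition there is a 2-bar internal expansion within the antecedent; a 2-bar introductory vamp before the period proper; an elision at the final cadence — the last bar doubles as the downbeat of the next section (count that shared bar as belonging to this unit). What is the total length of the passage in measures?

12 measures

Basic parallel period: 4 + 4 = 8 bars.
8 (basic form) + 2 (internal expansion) + 2 (introduction) = 12.
The elision shares a bar with the next section but does not change this unit's count.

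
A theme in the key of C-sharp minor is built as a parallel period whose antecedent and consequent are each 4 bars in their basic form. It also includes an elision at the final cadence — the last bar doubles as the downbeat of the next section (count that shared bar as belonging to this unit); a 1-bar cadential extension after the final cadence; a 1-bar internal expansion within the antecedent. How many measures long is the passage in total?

10 measures

Basic parallel period: 4 + 4 = 8 bars.
8 (basic form) + 1 (cadential extension) + 1 (internal expansion) = 10.
The elision shares a bar with the next section but does not change this unit's count.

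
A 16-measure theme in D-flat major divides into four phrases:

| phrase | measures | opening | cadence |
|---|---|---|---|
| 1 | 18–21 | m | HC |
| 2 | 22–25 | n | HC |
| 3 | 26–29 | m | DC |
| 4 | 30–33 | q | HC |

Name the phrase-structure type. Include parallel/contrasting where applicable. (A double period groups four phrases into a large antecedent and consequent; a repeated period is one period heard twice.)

phrase group

Phrase 4 ends with a half cadence, no stronger than phrase 2's half cadence, so the four phrases do not form a double period; nor do phrases 3–4 duplicate 1–2, so it is not a repeated period. With no phrase reaching a conclusive cadence, the passage is a phrase group.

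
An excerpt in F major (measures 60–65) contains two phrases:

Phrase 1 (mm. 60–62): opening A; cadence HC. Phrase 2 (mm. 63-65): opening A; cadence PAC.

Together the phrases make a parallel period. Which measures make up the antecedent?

The phrase ending with the weaker cadence (half cadence) is the antecedent; the one ending more conclusively (perfect authentic cadence) is the consequent. The antecedent is measures 60–62.

measures 60–62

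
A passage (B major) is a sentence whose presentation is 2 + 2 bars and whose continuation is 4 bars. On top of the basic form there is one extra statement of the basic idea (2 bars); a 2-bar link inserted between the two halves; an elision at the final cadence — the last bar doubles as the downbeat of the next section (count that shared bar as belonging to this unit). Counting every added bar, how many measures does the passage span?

Basic sentence: 2 + 2 + 4 = 8 bars.
8 (basic form) + 2 (extra statement) + 2 (link) = 12.
The elision shares a bar with the next section but does not change this unit's count.

12 measures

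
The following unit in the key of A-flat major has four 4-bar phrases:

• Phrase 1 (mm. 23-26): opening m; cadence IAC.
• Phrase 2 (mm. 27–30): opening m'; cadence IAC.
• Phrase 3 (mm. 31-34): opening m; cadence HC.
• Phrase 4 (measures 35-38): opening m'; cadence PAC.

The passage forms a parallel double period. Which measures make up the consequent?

measures 31–38

In a double period the four phrases pair into a large antecedent (phrases 1–2, ending imperfect authentic cadence) and a large consequent (phrases 3–4, ending perfect authentic cadence). The consequent spans bars 31–38.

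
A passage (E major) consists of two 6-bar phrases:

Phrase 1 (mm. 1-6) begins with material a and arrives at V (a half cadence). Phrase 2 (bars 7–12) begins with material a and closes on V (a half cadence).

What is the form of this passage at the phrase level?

repeated phrase

Both phrases have the same opening (a) and the same cadence (half cadence): the second is a restatement, not a consequent, so this is a repeated phrase rather than a period.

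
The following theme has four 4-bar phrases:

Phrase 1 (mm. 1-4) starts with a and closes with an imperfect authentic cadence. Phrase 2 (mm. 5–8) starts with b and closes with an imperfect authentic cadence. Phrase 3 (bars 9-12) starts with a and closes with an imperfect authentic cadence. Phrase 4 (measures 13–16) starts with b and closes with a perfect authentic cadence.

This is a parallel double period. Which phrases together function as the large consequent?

In a double period the first pair of phrases (ending imperfect authentic cadence) is the large antecedent and the second pair (ending perfect authentic cadence) is the large consequent; the consequent is phrases 3 and 4.

phrases 3 and 4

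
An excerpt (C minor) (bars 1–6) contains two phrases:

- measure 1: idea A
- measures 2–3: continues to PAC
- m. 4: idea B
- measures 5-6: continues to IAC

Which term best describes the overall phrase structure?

phrase group

The second phrase closes with an imperfect authentic cadence, which is not stronger than the first phrase's perfect authentic cadence; without a weak→strong cadential pair there is no antecedent–consequent relationship, so this is a phrase group rather than a period.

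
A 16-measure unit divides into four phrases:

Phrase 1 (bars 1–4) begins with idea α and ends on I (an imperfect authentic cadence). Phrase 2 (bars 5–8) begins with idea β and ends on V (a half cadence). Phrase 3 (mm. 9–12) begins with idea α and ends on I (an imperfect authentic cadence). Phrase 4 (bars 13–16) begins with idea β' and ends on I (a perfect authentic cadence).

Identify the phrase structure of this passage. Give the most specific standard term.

Four phrases in two halves: the first half (measures 1–8) ends with a half cadence, the second (mm. 9–16) with a perfect authentic cadence — a large antecedent–consequent pair, i.e. a double period.
Phrase 3 begins with the same material as phrase 1, making it parallel.

parallel double period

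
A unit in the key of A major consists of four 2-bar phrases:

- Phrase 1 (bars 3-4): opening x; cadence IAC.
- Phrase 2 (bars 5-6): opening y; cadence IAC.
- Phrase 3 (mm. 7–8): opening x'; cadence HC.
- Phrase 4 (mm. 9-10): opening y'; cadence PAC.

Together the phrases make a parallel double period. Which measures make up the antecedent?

measures 3–6

In a double period the first pair of phrases (ending imperfect authentic cadence) is the large antecedent and the second pair (ending perfect authentic cadence) is the large consequent; the antecedent is measures 3–6.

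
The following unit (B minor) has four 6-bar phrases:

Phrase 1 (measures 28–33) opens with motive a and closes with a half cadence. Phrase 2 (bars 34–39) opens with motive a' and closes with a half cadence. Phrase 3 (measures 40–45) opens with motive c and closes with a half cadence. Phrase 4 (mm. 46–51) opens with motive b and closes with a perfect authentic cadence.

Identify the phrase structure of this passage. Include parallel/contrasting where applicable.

Four phrases in two halves: the first half (measures 28–39) ends with a half cadence, the second (measures 40–51) with a perfect authentic cadence — a large antecedent–consequent pair, i.e. a double period.
Phrase 3 begins with different material from phrase 1, making it contrasting.

contrasting double period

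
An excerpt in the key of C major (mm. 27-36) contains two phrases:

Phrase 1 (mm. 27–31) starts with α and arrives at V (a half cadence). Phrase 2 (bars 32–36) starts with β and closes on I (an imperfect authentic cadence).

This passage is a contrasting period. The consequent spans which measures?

measures 32–36

The antecedent is the phrase ending with the weaker cadence (half cadence, phrase 1) and the consequent the one ending more conclusively (imperfect authentic cadence, phrase 2); the consequent is measures 32-36.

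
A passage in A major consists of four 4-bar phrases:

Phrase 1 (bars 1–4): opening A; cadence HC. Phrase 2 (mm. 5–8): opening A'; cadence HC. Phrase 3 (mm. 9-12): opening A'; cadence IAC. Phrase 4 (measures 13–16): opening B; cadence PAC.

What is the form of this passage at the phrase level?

Four phrases in two halves: the first half (mm. 1-8) ends with a half cadence, the second (measures 9-16) with a perfect authentic cadence — a large antecedent–consequent pair, i.e. a double period.
Phrase 3 begins with the same material as phrase 1, making it parallel.

parallel double period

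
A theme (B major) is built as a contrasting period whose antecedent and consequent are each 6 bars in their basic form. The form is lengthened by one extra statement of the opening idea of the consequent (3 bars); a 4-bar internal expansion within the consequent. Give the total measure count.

19 measures

Basic contrasting period: 6 + 6 = 12 bars.
12 (basic form) + 3 (extra statement) + 4 (internal expansion) = 19.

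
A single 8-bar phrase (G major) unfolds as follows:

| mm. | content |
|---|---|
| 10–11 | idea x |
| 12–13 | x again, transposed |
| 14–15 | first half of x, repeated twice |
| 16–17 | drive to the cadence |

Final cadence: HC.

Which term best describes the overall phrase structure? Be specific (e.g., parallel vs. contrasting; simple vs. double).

sentence

Basic idea (mm. 10–11) + its repetition (bars 12–13) form the presentation; fragmentation and cadence (mm. 14–17) form the continuation — the 8-bar whole is a sentence.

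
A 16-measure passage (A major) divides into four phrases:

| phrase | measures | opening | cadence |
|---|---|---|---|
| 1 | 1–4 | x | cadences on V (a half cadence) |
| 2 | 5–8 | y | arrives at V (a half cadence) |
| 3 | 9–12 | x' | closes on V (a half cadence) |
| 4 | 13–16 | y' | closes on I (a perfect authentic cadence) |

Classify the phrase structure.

Four phrases in two halves: the first half (measures 1–8) ends with a half cadence, the second (mm. 9-16) with a perfect authentic cadence — a large antecedent–consequent pair, i.e. a double period.
Phrase 3 begins with the same material as phrase 1, making it parallel.

parallel double period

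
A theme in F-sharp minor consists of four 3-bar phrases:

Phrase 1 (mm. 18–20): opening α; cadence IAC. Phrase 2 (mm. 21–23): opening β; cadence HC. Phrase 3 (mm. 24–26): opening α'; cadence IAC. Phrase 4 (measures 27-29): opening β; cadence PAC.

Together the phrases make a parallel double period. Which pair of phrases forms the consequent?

In a double period the first pair of phrases (ending half cadence) is the large antecedent and the second pair (ending perfect authentic cadence) is the large consequent; the consequent is phrases 3 and 4.

phrases 3 and 4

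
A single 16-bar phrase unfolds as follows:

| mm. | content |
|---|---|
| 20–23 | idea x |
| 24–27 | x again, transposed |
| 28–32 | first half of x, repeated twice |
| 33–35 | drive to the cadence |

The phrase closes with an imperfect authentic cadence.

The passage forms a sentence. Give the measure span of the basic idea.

measures 20–23

The presentation of a sentence is the basic idea (mm. 20–23) plus its repetition (mm. 24-27); the basic idea is therefore measures 20-23.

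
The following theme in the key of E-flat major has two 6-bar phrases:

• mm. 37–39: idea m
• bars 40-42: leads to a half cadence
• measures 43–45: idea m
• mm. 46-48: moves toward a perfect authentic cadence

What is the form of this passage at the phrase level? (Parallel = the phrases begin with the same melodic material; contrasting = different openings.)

parallel period

Phrase 1 ends with a half cadence (weaker) and phrase 2 with a perfect authentic cadence (stronger): antecedent + consequent = a period.
The two phrases open with the same material (m / m), so the period is parallel.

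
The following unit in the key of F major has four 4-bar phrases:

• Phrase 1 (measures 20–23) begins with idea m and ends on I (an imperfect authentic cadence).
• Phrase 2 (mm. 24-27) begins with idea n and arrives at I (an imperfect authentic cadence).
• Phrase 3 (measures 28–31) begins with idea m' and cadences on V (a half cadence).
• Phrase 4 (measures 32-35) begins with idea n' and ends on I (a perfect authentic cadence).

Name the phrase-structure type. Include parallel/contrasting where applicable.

Four phrases in two halves: the first half (mm. 20–27) ends with an imperfect authentic cadence, the second (mm. 28–35) with a perfect authentic cadence — a large antecedent–consequent pair, i.e. a double period.
Phrase 3 begins with the same material as phrase 1, making it parallel.

parallel double period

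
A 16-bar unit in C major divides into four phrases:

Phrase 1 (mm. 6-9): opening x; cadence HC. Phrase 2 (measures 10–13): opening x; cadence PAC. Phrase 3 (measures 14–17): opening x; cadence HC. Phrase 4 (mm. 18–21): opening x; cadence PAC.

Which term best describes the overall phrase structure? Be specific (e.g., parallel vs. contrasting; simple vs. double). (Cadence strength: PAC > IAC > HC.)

The cadence pattern HC–PAC–HC–PAC is weak–strong twice, and phrases 3–4 restate phrases 1–2: a period heard twice, not a double period (which would end weakly at phrase 2).

repeated period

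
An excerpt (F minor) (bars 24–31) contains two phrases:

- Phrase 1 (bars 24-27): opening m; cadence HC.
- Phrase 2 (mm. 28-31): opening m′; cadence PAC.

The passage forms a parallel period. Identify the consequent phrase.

phrase 2

The phrase ending with the weaker cadence (half cadence) is the antecedent; the one ending more conclusively (perfect authentic cadence) is the consequent. The consequent is phrase 2.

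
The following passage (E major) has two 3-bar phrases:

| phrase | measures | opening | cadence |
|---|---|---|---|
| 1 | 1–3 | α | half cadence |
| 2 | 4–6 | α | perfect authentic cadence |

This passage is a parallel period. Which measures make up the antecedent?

measures 1–3

The antecedent is the phrase ending with the weaker cadence (half cadence, phrase 1) and the consequent the one ending more conclusively (perfect authentic cadence, phrase 2); the antecedent is measures 1–3.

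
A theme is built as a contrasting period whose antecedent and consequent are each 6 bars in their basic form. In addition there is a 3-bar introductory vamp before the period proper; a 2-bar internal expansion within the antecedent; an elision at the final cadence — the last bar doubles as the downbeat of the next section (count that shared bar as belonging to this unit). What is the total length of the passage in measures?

17 measures

Basic contrasting period: 6 + 6 = 12 bars.
12 (basic form) + 3 (introduction) + 2 (internal expansion) = 17.
The elision shares a bar with the next section but does not change this unit's count.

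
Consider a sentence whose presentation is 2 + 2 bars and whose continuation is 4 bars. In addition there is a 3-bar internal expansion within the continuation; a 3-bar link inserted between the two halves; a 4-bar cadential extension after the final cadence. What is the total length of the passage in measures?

18 measures

Basic sentence: 2 + 2 + 4 = 8 bars.
8 (basic form) + 3 (internal expansion) + 3 (link) + 4 (cadential extension) = 18.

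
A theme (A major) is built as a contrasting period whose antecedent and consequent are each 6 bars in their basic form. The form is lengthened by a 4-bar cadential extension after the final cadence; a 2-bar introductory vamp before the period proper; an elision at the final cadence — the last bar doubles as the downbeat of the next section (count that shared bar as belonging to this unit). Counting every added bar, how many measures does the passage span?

18 measures

Basic contrasting period: 6 + 6 = 12 bars.
12 (basic form) + 4 (cadential extension) + 2 (introduction) = 18.
The elision shares a bar with the next section but does not change this unit's count.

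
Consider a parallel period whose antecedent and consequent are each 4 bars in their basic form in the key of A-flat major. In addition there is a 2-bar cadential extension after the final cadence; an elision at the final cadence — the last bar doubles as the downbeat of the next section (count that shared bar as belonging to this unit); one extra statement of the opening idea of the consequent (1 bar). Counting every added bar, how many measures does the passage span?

Basic parallel period: 4 + 4 = 8 bars.
8 (basic form) + 2 (cadential extension) + 1 (extra statement) = 11.
The elision shares a bar with the next section but does not change this unit's count.

11 measures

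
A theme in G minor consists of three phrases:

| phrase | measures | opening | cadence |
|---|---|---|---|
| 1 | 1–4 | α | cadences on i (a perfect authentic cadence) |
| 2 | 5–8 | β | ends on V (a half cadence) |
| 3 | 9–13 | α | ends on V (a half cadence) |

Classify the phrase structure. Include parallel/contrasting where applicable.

The final phrase closes with a half cadence, which is not stronger than the preceding half cadence; the 3 phrases lack an overall antecedent–consequent design and so form a phrase group.

phrase group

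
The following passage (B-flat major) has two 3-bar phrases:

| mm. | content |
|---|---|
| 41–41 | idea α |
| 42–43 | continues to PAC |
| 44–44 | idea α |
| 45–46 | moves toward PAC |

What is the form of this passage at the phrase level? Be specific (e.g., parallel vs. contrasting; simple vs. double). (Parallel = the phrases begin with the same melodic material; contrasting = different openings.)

Both phrases have the same opening (α) and the same cadence (perfect authentic cadence): the second is a restatement, not a consequent, so this is a repeated phrase rather than a period.

repeated phrase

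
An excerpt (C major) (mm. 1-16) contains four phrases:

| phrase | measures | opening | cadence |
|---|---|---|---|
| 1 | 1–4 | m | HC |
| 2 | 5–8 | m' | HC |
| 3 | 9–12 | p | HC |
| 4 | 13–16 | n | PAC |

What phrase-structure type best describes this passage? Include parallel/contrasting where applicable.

Four phrases in two halves: the first half (mm. 1-8) ends with a half cadence, the second (measures 9-16) with a perfect authentic cadence — a large antecedent–consequent pair, i.e. a double period.
Phrase 3 begins with different material from phrase 1, making it contrasting.

contrasting double period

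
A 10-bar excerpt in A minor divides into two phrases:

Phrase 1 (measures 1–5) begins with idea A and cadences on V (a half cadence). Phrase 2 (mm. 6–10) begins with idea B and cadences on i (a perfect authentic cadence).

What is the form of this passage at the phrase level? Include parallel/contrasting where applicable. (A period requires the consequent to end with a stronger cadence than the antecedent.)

contrasting period

Phrase 1 ends with a half cadence (weaker) and phrase 2 with a perfect authentic cadence (stronger): antecedent + consequent = a period.
The two phrases open with different material (A / B), so the period is contrasting.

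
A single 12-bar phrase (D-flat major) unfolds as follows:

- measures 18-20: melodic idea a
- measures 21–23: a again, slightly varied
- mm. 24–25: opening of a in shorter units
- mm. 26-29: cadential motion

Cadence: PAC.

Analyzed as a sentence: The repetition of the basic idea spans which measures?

The presentation of a sentence is the basic idea (mm. 18-20) plus its repetition (bars 21–23); the repetition of the basic idea is therefore mm. 21-23.

measures 21–23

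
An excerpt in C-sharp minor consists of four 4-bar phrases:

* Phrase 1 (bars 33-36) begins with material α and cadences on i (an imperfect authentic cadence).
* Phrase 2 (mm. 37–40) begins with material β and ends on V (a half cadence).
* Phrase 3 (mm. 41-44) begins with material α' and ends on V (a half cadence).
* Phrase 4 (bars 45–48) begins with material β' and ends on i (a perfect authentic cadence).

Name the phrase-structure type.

Four phrases in two halves: the first half (mm. 33–40) ends with a half cadence, the second (bars 41-48) with a perfect authentic cadence — a large antecedent–consequent pair, i.e. a double period.
Phrase 3 begins with the same material as phrase 1, making it parallel.

parallel double period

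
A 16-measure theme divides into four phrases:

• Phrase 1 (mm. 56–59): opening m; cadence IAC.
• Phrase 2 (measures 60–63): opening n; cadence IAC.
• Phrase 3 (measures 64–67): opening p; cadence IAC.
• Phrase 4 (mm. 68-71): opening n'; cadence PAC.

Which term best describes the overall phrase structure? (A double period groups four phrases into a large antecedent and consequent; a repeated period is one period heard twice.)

Four phrases in two halves: the first half (mm. 56-63) ends with an imperfect authentic cadence, the second (mm. 64–71) with a perfect authentic cadence — a large antecedent–consequent pair, i.e. a double period.
Phrase 3 begins with different material from phrase 1, making it contrasting.

contrasting double period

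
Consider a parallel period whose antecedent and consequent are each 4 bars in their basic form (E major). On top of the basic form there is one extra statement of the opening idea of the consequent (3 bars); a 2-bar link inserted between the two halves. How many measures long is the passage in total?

Basic parallel period: 4 + 4 = 8 bars.
8 (basic form) + 3 (extra statement) + 2 (link) = 13.

13 measures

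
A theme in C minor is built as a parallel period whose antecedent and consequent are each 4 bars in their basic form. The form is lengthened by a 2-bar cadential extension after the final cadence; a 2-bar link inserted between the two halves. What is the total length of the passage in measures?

Basic parallel period: 4 + 4 = 8 bars.
8 (basic form) + 2 (cadential extension) + 2 (link) = 12.

12 measures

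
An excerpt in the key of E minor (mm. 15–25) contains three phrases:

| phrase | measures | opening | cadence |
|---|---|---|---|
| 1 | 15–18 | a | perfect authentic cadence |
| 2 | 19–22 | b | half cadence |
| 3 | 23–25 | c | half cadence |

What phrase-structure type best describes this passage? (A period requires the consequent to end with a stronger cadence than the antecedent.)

The final phrase closes with a half cadence, which is not stronger than the preceding half cadence; the 3 phrases lack an overall antecedent–consequent design and so form a phrase group.

phrase group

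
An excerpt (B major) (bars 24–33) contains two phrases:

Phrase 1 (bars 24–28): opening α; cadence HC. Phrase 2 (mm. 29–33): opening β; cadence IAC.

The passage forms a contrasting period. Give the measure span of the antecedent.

The phrase ending with the weaker cadence (half cadence) is the antecedent; the one ending more conclusively (imperfect authentic cadence) is the consequent. The antecedent is measures 24–28.

measures 24–28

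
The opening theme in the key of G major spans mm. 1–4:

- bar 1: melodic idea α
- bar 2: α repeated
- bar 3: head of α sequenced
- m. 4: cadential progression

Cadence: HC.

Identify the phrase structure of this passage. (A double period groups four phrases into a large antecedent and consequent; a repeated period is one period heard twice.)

sentence

Basic idea (m. 1) + its repetition (measure 2) form the presentation; fragmentation and cadence (measures 3-4) form the continuation — the 4-bar whole is a sentence.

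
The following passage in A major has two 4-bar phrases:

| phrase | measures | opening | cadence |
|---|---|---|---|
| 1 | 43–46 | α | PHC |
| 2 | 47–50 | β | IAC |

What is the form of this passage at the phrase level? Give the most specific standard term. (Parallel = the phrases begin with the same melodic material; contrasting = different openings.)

Phrase 1 ends with a Phrygian half cadence (weaker) and phrase 2 with an imperfect authentic cadence (stronger): antecedent + consequent = a period.
The two phrases open with different material (α / β), so the period is contrasting.

contrasting period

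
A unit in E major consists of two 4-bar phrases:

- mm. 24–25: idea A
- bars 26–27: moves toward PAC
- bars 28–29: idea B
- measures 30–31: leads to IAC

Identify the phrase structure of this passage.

The second phrase closes with an imperfect authentic cadence, which is not stronger than the first phrase's perfect authentic cadence; without a weak→strong cadential pair there is no antecedent–consequent relationship, so this is a phrase group rather than a period.

phrase group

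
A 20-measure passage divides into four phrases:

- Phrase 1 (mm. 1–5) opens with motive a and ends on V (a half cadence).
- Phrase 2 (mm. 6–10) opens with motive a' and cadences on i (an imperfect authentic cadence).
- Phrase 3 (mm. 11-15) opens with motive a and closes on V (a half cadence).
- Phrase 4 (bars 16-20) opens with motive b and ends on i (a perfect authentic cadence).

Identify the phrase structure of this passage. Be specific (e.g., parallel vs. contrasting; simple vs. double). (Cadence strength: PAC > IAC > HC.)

Four phrases in two halves: the first half (mm. 1–10) ends with an imperfect authentic cadence, the second (bars 11–20) with a perfect authentic cadence — a large antecedent–consequent pair, i.e. a double period.
Phrase 3 begins with the same material as phrase 1, making it parallel.

parallel double period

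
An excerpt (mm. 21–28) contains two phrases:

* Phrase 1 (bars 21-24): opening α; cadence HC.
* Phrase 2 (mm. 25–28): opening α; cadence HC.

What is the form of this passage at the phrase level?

repeated phrase

Both phrases have the same opening (α) and the same cadence (half cadence): the second is a restatement, not a consequent, so this is a repeated phrase rather than a period.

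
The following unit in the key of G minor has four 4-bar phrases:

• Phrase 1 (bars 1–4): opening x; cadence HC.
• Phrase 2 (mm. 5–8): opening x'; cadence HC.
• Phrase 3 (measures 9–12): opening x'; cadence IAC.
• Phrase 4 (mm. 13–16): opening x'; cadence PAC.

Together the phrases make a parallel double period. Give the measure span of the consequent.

measures 9–16

In a double period the first pair of phrases (ending half cadence) is the large antecedent and the second pair (ending perfect authentic cadence) is the large consequent; the consequent is measures 9–16.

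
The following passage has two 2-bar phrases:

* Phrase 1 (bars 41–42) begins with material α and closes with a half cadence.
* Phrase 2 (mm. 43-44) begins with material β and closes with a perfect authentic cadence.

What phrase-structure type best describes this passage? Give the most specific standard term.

contrasting period

Phrase 1 ends with a half cadence (weaker) and phrase 2 with a perfect authentic cadence (stronger): antecedent + consequent = a period.
The two phrases open with different material (α / β), so the period is contrasting.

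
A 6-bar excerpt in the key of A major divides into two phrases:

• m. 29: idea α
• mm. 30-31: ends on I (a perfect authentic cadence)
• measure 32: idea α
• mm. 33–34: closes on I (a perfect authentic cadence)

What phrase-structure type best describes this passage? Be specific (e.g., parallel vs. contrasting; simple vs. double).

repeated phrase

Both phrases have the same opening (α) and the same cadence (perfect authentic cadence): the second is a restatement, not a consequent, so this is a repeated phrase rather than a period.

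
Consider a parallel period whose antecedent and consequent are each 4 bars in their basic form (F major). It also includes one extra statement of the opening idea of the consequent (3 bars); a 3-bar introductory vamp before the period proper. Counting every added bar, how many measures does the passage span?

14 measures

Basic parallel period: 4 + 4 = 8 bars.
8 (basic form) + 3 (extra statement) + 3 (introduction) = 14.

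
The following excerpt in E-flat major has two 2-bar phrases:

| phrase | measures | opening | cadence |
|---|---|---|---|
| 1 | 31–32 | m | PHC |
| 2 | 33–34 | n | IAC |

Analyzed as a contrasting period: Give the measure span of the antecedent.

The antecedent is the phrase ending with the weaker cadence (Phrygian half cadence, phrase 1) and the consequent the one ending more conclusively (imperfect authentic cadence, phrase 2); the antecedent is bars 31–32.

measures 31–32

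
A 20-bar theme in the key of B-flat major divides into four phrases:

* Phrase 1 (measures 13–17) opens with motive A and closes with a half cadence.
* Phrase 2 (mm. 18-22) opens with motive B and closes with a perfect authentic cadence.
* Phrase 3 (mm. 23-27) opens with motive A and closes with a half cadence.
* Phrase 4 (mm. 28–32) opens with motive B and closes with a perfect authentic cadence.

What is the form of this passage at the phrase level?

The cadence pattern HC–PAC–HC–PAC is weak–strong twice, and phrases 3–4 restate phrases 1–2: a period heard twice, not a double period (which would end weakly at phrase 2).

repeated period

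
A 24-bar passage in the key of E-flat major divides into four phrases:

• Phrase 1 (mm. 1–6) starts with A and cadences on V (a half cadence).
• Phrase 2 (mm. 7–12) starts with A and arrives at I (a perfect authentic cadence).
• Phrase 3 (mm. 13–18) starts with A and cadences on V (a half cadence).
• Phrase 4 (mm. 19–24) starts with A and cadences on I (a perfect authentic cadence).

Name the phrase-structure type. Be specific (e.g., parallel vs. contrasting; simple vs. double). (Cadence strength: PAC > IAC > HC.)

The cadence pattern HC–PAC–HC–PAC is weak–strong twice, and phrases 3–4 restate phrases 1–2: a period heard twice, not a double period (which would end weakly at phrase 2).

repeated period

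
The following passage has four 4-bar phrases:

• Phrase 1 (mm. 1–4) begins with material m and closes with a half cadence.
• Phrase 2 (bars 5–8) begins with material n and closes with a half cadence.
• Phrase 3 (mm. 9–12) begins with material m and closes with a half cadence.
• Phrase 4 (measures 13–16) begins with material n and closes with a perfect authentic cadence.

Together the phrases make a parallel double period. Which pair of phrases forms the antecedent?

In a double period the first pair of phrases (ending half cadence) is the large antecedent and the second pair (ending perfect authentic cadence) is the large consequent; the antecedent is phrases 1 and 2.

phrases 1 and 2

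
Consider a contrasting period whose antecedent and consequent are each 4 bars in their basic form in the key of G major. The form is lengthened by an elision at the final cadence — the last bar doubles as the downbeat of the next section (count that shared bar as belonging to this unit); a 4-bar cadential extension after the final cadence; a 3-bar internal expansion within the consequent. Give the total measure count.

15 measures

Basic contrasting period: 4 + 4 = 8 bars.
8 (basic form) + 4 (cadential extension) + 3 (internal expansion) = 15.
The elision shares a bar with the next section but does not change this unit's count.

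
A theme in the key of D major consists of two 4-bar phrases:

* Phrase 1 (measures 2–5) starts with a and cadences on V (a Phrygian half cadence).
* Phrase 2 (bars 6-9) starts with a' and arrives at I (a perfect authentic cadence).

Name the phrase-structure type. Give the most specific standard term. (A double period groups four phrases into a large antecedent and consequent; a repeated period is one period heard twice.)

parallel period

Phrase 1 ends with a Phrygian half cadence (weaker) and phrase 2 with a perfect authentic cadence (stronger): antecedent + consequent = a period.
The two phrases open with the same material (a / a'), so the period is parallel.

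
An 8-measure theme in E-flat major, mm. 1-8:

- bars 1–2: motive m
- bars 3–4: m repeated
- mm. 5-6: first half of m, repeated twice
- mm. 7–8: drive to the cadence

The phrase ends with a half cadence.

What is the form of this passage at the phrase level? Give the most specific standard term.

Basic idea (mm. 1–2) + its repetition (mm. 3-4) form the presentation; fragmentation and cadence (mm. 5-8) form the continuation — the 8-bar whole is a sentence.

sentence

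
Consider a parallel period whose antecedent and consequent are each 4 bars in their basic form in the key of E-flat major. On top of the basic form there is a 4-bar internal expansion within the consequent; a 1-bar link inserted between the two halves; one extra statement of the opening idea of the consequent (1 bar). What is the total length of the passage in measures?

14 measures

Basic parallel period: 4 + 4 = 8 bars.
8 (basic form) + 4 (internal expansion) + 1 (link) + 1 (extra statement) = 14.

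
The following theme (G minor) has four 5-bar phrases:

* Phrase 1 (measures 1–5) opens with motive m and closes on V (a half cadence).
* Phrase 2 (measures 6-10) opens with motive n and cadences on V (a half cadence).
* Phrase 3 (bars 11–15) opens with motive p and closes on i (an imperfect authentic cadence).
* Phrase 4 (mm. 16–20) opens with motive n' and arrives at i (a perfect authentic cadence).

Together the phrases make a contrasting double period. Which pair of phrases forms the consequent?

phrases 3 and 4

In a double period the first pair of phrases (ending half cadence) is the large antecedent and the second pair (ending perfect authentic cadence) is the large consequent; the consequent is phrases 3 and 4.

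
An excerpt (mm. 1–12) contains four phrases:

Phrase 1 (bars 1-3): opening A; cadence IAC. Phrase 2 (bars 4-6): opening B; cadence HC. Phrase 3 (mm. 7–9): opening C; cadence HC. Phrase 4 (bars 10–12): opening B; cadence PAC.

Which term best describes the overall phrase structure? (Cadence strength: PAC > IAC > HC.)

contrasting double period

Four phrases in two halves: the first half (mm. 1–6) ends with a half cadence, the second (mm. 7–12) with a perfect authentic cadence — a large antecedent–consequent pair, i.e. a double period.
Phrase 3 begins with different material from phrase 1, making it contrasting.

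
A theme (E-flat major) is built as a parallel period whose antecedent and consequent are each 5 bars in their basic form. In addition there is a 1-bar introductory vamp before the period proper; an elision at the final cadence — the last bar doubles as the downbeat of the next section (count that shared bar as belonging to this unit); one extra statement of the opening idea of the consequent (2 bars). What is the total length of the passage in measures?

Basic parallel period: 5 + 5 = 10 bars.
10 (basic form) + 1 (introduction) + 2 (extra statement) = 13.
The elision shares a bar with the next section but does not change this unit's count.

13 measures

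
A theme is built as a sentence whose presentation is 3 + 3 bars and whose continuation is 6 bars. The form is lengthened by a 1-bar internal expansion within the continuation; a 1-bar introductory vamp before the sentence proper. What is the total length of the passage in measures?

Basic sentence: 3 + 3 + 6 = 12 bars.
12 (basic form) + 1 (internal expansion) + 1 (introduction) = 14.

14 measures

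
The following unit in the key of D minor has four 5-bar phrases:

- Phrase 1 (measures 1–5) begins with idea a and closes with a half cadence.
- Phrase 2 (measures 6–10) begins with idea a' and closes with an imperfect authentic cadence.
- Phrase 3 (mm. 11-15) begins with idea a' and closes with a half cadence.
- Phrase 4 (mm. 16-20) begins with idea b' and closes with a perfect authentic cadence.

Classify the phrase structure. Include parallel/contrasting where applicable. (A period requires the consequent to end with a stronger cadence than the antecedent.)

parallel double period

Four phrases in two halves: the first half (measures 1–10) ends with an imperfect authentic cadence, the second (mm. 11–20) with a perfect authentic cadence — a large antecedent–consequent pair, i.e. a double period.
Phrase 3 begins with the same material as phrase 1, making it parallel.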